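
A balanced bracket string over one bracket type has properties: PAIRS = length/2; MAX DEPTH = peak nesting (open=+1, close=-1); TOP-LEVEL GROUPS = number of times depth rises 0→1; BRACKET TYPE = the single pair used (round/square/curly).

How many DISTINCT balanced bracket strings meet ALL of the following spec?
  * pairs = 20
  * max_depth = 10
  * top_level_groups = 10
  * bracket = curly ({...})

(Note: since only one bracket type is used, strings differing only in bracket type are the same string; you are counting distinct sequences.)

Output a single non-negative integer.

Answer: 260

Derivation:
Spec: pairs=20 depth=10 groups=10
Count(depth <= 10) = 10014995
Count(depth <= 9) = 10014735
Count(depth == 10) = 10014995 - 10014735 = 260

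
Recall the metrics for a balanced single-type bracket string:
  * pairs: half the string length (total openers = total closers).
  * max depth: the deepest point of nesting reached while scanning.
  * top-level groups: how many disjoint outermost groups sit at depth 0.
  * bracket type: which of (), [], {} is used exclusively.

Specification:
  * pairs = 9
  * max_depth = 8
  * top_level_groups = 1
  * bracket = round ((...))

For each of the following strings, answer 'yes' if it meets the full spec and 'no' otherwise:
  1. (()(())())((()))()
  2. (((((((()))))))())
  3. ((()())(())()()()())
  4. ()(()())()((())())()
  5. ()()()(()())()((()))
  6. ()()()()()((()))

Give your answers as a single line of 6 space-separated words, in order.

Answer: no yes no no no no

Derivation:
String 1 '(()(())())((()))()': depth seq [1 2 1 2 3 2 1 2 1 0 1 2 3 2 1 0 1 0]
  -> pairs=9 depth=3 groups=3 -> no
String 2 '(((((((()))))))())': depth seq [1 2 3 4 5 6 7 8 7 6 5 4 3 2 1 2 1 0]
  -> pairs=9 depth=8 groups=1 -> yes
String 3 '((()())(())()()()())': depth seq [1 2 3 2 3 2 1 2 3 2 1 2 1 2 1 2 1 2 1 0]
  -> pairs=10 depth=3 groups=1 -> no
String 4 '()(()())()((())())()': depth seq [1 0 1 2 1 2 1 0 1 0 1 2 3 2 1 2 1 0 1 0]
  -> pairs=10 depth=3 groups=5 -> no
String 5 '()()()(()())()((()))': depth seq [1 0 1 0 1 0 1 2 1 2 1 0 1 0 1 2 3 2 1 0]
  -> pairs=10 depth=3 groups=6 -> no
String 6 '()()()()()((()))': depth seq [1 0 1 0 1 0 1 0 1 0 1 2 3 2 1 0]
  -> pairs=8 depth=3 groups=6 -> no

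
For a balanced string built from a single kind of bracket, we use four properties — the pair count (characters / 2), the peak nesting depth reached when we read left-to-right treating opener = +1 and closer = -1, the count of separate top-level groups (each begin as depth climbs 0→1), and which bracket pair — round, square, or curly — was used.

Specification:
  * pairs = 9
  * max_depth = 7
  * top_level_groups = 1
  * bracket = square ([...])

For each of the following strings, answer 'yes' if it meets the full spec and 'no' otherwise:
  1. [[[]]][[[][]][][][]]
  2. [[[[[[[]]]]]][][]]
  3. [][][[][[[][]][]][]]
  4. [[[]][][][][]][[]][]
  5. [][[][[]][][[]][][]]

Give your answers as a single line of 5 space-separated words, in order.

Answer: no yes no no no

Derivation:
String 1 '[[[]]][[[][]][][][]]': depth seq [1 2 3 2 1 0 1 2 3 2 3 2 1 2 1 2 1 2 1 0]
  -> pairs=10 depth=3 groups=2 -> no
String 2 '[[[[[[[]]]]]][][]]': depth seq [1 2 3 4 5 6 7 6 5 4 3 2 1 2 1 2 1 0]
  -> pairs=9 depth=7 groups=1 -> yes
String 3 '[][][[][[[][]][]][]]': depth seq [1 0 1 0 1 2 1 2 3 4 3 4 3 2 3 2 1 2 1 0]
  -> pairs=10 depth=4 groups=3 -> no
String 4 '[[[]][][][][]][[]][]': depth seq [1 2 3 2 1 2 1 2 1 2 1 2 1 0 1 2 1 0 1 0]
  -> pairs=10 depth=3 groups=3 -> no
String 5 '[][[][[]][][[]][][]]': depth seq [1 0 1 2 1 2 3 2 1 2 1 2 3 2 1 2 1 2 1 0]
  -> pairs=10 depth=3 groups=2 -> no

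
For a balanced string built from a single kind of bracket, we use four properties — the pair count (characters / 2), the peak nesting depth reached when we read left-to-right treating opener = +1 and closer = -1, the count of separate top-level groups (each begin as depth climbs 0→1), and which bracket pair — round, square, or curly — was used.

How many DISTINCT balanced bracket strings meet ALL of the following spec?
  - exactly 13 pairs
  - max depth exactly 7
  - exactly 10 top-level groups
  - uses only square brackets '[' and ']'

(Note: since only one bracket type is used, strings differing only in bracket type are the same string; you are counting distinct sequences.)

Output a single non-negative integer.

Answer: 0

Derivation:
Spec: pairs=13 depth=7 groups=10
Count(depth <= 7) = 350
Count(depth <= 6) = 350
Count(depth == 7) = 350 - 350 = 0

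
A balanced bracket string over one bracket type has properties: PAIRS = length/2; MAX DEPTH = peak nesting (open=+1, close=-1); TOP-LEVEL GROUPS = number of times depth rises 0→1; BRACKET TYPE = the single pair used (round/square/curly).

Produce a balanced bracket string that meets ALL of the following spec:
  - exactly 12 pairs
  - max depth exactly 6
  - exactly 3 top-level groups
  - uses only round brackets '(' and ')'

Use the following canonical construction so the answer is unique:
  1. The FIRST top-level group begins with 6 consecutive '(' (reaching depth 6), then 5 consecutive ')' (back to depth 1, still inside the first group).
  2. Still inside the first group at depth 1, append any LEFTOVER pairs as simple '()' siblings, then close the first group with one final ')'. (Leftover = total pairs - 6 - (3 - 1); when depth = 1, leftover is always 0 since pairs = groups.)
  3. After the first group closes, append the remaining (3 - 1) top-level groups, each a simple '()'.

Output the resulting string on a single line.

Answer: (((((()))))()()()())()()

Derivation:
Spec: pairs=12 depth=6 groups=3
Leftover pairs = 12 - 6 - (3-1) = 4
First group: deep chain of depth 6 + 4 sibling pairs
Remaining 2 groups: simple '()' each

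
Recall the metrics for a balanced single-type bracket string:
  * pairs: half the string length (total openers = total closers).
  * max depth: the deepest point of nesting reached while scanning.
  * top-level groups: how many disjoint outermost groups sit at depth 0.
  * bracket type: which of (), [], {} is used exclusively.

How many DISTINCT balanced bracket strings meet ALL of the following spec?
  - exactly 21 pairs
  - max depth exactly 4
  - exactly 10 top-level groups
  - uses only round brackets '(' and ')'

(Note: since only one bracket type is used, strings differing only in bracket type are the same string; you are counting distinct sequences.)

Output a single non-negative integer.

Spec: pairs=21 depth=4 groups=10
Count(depth <= 4) = 27190510
Count(depth <= 3) = 10377180
Count(depth == 4) = 27190510 - 10377180 = 16813330

Answer: 16813330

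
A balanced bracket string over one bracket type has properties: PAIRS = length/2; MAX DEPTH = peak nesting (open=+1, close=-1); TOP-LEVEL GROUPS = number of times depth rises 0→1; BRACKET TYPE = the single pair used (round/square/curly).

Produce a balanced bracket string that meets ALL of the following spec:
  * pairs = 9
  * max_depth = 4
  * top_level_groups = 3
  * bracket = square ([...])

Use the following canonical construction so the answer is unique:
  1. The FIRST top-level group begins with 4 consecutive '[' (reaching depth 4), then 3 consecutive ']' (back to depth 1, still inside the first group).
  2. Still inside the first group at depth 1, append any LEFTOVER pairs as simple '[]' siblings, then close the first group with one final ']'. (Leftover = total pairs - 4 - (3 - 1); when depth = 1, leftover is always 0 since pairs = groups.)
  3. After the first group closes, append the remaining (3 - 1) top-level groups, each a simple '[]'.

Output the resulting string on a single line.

Answer: [[[[]]][][][]][][]

Derivation:
Spec: pairs=9 depth=4 groups=3
Leftover pairs = 9 - 4 - (3-1) = 3
First group: deep chain of depth 4 + 3 sibling pairs
Remaining 2 groups: simple '[]' each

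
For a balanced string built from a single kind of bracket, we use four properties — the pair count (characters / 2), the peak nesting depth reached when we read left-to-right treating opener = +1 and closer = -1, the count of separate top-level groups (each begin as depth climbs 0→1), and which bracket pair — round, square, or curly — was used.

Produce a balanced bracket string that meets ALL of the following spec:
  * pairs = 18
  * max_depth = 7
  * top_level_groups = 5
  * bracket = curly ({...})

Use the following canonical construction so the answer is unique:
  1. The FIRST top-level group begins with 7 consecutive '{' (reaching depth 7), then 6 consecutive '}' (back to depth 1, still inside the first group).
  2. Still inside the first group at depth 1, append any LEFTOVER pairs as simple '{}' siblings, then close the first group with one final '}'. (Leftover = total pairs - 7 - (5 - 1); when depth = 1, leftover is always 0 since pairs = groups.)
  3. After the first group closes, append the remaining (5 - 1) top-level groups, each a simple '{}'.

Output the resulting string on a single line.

Spec: pairs=18 depth=7 groups=5
Leftover pairs = 18 - 7 - (5-1) = 7
First group: deep chain of depth 7 + 7 sibling pairs
Remaining 4 groups: simple '{}' each

Answer: {{{{{{{}}}}}}{}{}{}{}{}{}{}}{}{}{}{}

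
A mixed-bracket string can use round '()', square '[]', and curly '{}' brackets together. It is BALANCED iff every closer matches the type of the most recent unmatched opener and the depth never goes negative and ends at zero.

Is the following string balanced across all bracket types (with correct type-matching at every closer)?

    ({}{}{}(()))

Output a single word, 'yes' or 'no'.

pos 0: push '('; stack = (
pos 1: push '{'; stack = ({
pos 2: '}' matches '{'; pop; stack = (
pos 3: push '{'; stack = ({
pos 4: '}' matches '{'; pop; stack = (
pos 5: push '{'; stack = ({
pos 6: '}' matches '{'; pop; stack = (
pos 7: push '('; stack = ((
pos 8: push '('; stack = (((
pos 9: ')' matches '('; pop; stack = ((
pos 10: ')' matches '('; pop; stack = (
pos 11: ')' matches '('; pop; stack = (empty)
end: stack empty → VALID
Verdict: properly nested → yes

Answer: yes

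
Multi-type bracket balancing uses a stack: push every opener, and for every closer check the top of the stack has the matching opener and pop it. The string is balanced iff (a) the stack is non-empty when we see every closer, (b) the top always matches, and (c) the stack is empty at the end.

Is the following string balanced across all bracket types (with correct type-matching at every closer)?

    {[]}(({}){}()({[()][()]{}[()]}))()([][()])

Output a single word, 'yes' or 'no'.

Answer: yes

Derivation:
pos 0: push '{'; stack = {
pos 1: push '['; stack = {[
pos 2: ']' matches '['; pop; stack = {
pos 3: '}' matches '{'; pop; stack = (empty)
pos 4: push '('; stack = (
pos 5: push '('; stack = ((
pos 6: push '{'; stack = (({
pos 7: '}' matches '{'; pop; stack = ((
pos 8: ')' matches '('; pop; stack = (
pos 9: push '{'; stack = ({
pos 10: '}' matches '{'; pop; stack = (
pos 11: push '('; stack = ((
pos 12: ')' matches '('; pop; stack = (
pos 13: push '('; stack = ((
pos 14: push '{'; stack = (({
pos 15: push '['; stack = (({[
pos 16: push '('; stack = (({[(
pos 17: ')' matches '('; pop; stack = (({[
pos 18: ']' matches '['; pop; stack = (({
pos 19: push '['; stack = (({[
pos 20: push '('; stack = (({[(
pos 21: ')' matches '('; pop; stack = (({[
pos 22: ']' matches '['; pop; stack = (({
pos 23: push '{'; stack = (({{
pos 24: '}' matches '{'; pop; stack = (({
pos 25: push '['; stack = (({[
pos 26: push '('; stack = (({[(
pos 27: ')' matches '('; pop; stack = (({[
pos 28: ']' matches '['; pop; stack = (({
pos 29: '}' matches '{'; pop; stack = ((
pos 30: ')' matches '('; pop; stack = (
pos 31: ')' matches '('; pop; stack = (empty)
pos 32: push '('; stack = (
pos 33: ')' matches '('; pop; stack = (empty)
pos 34: push '('; stack = (
pos 35: push '['; stack = ([
pos 36: ']' matches '['; pop; stack = (
pos 37: push '['; stack = ([
pos 38: push '('; stack = ([(
pos 39: ')' matches '('; pop; stack = ([
pos 40: ']' matches '['; pop; stack = (
pos 41: ')' matches '('; pop; stack = (empty)
end: stack empty → VALID
Verdict: properly nested → yes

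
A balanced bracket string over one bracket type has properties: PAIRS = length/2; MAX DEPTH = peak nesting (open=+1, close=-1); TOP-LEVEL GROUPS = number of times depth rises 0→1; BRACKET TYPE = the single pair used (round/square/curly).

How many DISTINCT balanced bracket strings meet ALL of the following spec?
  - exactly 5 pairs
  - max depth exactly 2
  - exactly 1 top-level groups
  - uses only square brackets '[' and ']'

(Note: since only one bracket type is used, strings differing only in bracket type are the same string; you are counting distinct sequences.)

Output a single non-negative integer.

Answer: 1

Derivation:
Spec: pairs=5 depth=2 groups=1
Count(depth <= 2) = 1
Count(depth <= 1) = 0
Count(depth == 2) = 1 - 0 = 1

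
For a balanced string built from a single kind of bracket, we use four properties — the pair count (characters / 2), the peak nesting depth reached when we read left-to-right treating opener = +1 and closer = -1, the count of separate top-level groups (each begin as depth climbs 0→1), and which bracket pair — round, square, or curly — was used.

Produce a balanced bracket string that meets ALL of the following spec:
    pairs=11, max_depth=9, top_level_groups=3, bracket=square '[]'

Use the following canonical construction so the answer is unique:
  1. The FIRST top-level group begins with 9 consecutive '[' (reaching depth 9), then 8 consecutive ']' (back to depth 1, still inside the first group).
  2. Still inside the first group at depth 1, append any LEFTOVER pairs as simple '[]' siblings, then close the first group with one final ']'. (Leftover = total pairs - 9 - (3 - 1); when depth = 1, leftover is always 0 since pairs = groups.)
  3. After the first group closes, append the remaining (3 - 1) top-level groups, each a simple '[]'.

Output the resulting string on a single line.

Answer: [[[[[[[[[]]]]]]]]][][]

Derivation:
Spec: pairs=11 depth=9 groups=3
Leftover pairs = 11 - 9 - (3-1) = 0
First group: deep chain of depth 9 + 0 sibling pairs
Remaining 2 groups: simple '[]' each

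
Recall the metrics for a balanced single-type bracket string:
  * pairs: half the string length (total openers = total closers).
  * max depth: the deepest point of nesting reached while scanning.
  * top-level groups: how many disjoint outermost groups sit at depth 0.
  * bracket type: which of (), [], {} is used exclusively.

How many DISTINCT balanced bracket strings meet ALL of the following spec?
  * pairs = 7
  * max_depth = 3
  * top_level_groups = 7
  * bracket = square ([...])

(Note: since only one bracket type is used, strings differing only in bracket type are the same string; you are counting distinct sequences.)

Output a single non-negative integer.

Spec: pairs=7 depth=3 groups=7
Count(depth <= 3) = 1
Count(depth <= 2) = 1
Count(depth == 3) = 1 - 1 = 0

Answer: 0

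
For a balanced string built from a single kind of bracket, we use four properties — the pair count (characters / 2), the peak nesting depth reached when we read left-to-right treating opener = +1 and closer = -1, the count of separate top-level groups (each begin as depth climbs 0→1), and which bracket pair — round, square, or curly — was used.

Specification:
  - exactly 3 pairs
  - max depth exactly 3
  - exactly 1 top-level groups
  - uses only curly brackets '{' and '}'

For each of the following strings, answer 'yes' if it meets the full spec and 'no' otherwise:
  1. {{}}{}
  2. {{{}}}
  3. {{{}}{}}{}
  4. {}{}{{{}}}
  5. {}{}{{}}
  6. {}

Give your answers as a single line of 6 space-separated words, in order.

String 1 '{{}}{}': depth seq [1 2 1 0 1 0]
  -> pairs=3 depth=2 groups=2 -> no
String 2 '{{{}}}': depth seq [1 2 3 2 1 0]
  -> pairs=3 depth=3 groups=1 -> yes
String 3 '{{{}}{}}{}': depth seq [1 2 3 2 1 2 1 0 1 0]
  -> pairs=5 depth=3 groups=2 -> no
String 4 '{}{}{{{}}}': depth seq [1 0 1 0 1 2 3 2 1 0]
  -> pairs=5 depth=3 groups=3 -> no
String 5 '{}{}{{}}': depth seq [1 0 1 0 1 2 1 0]
  -> pairs=4 depth=2 groups=3 -> no
String 6 '{}': depth seq [1 0]
  -> pairs=1 depth=1 groups=1 -> no

Answer: no yes no no no no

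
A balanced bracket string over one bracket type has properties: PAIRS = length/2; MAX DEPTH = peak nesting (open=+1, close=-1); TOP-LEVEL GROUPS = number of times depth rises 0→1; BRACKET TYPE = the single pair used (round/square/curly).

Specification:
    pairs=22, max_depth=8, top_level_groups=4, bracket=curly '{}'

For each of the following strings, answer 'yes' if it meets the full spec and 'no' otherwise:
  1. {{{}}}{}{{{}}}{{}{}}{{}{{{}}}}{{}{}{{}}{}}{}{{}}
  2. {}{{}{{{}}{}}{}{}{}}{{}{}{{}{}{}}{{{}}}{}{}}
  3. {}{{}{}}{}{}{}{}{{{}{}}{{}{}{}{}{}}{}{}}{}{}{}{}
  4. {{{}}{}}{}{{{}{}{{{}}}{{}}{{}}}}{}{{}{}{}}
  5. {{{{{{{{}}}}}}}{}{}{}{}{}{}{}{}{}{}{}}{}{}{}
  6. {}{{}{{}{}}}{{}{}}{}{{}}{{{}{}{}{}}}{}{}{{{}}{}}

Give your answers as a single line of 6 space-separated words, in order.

Answer: no no no no yes no

Derivation:
String 1 '{{{}}}{}{{{}}}{{}{}}{{}{{{}}}}{{}{}{{}}{}}{}{{}}': depth seq [1 2 3 2 1 0 1 0 1 2 3 2 1 0 1 2 1 2 1 0 1 2 1 2 3 4 3 2 1 0 1 2 1 2 1 2 3 2 1 2 1 0 1 0 1 2 1 0]
  -> pairs=24 depth=4 groups=8 -> no
String 2 '{}{{}{{{}}{}}{}{}{}}{{}{}{{}{}{}}{{{}}}{}{}}': depth seq [1 0 1 2 1 2 3 4 3 2 3 2 1 2 1 2 1 2 1 0 1 2 1 2 1 2 3 2 3 2 3 2 1 2 3 4 3 2 1 2 1 2 1 0]
  -> pairs=22 depth=4 groups=3 -> no
String 3 '{}{{}{}}{}{}{}{}{{{}{}}{{}{}{}{}{}}{}{}}{}{}{}{}': depth seq [1 0 1 2 1 2 1 0 1 0 1 0 1 0 1 0 1 2 3 2 3 2 1 2 3 2 3 2 3 2 3 2 3 2 1 2 1 2 1 0 1 0 1 0 1 0 1 0]
  -> pairs=24 depth=3 groups=11 -> no
String 4 '{{{}}{}}{}{{{}{}{{{}}}{{}}{{}}}}{}{{}{}{}}': depth seq [1 2 3 2 1 2 1 0 1 0 1 2 3 2 3 2 3 4 5 4 3 2 3 4 3 2 3 4 3 2 1 0 1 0 1 2 1 2 1 2 1 0]
  -> pairs=21 depth=5 groups=5 -> no
String 5 '{{{{{{{{}}}}}}}{}{}{}{}{}{}{}{}{}{}{}}{}{}{}': depth seq [1 2 3 4 5 6 7 8 7 6 5 4 3 2 1 2 1 2 1 2 1 2 1 2 1 2 1 2 1 2 1 2 1 2 1 2 1 0 1 0 1 0 1 0]
  -> pairs=22 depth=8 groups=4 -> yes
String 6 '{}{{}{{}{}}}{{}{}}{}{{}}{{{}{}{}{}}}{}{}{{{}}{}}': depth seq [1 0 1 2 1 2 3 2 3 2 1 0 1 2 1 2 1 0 1 0 1 2 1 0 1 2 3 2 3 2 3 2 3 2 1 0 1 0 1 0 1 2 3 2 1 2 1 0]
  -> pairs=24 depth=3 groups=9 -> no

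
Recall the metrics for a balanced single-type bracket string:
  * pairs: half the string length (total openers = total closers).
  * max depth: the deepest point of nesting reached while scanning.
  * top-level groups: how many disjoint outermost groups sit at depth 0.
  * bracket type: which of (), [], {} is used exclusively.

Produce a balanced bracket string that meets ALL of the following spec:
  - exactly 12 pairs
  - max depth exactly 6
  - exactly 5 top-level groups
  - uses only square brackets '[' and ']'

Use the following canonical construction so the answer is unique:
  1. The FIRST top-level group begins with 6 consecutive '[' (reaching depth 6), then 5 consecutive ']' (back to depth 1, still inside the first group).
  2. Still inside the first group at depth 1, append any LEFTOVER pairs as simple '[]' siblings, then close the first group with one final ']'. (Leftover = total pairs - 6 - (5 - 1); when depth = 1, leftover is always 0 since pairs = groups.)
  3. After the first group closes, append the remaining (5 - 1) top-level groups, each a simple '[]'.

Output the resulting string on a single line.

Answer: [[[[[[]]]]][][]][][][][]

Derivation:
Spec: pairs=12 depth=6 groups=5
Leftover pairs = 12 - 6 - (5-1) = 2
First group: deep chain of depth 6 + 2 sibling pairs
Remaining 4 groups: simple '[]' each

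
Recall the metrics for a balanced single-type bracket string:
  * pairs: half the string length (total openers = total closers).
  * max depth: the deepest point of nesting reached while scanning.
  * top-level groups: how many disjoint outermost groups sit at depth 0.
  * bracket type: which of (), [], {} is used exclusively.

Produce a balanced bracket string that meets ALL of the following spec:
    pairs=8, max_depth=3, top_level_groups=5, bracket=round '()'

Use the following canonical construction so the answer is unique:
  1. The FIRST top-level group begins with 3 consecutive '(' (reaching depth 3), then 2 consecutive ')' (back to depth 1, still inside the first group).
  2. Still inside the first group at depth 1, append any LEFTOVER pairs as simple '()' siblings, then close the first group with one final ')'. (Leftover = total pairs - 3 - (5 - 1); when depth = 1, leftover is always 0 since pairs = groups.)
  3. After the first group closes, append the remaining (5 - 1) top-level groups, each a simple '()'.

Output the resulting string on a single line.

Spec: pairs=8 depth=3 groups=5
Leftover pairs = 8 - 3 - (5-1) = 1
First group: deep chain of depth 3 + 1 sibling pairs
Remaining 4 groups: simple '()' each

Answer: ((())())()()()()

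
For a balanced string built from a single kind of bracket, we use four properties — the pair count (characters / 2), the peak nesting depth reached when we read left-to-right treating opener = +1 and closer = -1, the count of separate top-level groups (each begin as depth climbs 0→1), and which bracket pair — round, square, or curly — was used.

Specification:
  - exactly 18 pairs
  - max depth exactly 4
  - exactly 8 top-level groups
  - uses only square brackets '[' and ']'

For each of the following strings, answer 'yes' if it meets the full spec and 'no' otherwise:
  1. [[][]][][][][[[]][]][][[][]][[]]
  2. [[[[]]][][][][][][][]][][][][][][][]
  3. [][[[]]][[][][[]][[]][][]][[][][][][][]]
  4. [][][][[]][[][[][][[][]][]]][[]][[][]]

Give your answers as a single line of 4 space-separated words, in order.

String 1 '[[][]][][][][[[]][]][][[][]][[]]': depth seq [1 2 1 2 1 0 1 0 1 0 1 0 1 2 3 2 1 2 1 0 1 0 1 2 1 2 1 0 1 2 1 0]
  -> pairs=16 depth=3 groups=8 -> no
String 2 '[[[[]]][][][][][][][]][][][][][][][]': depth seq [1 2 3 4 3 2 1 2 1 2 1 2 1 2 1 2 1 2 1 2 1 0 1 0 1 0 1 0 1 0 1 0 1 0 1 0]
  -> pairs=18 depth=4 groups=8 -> yes
String 3 '[][[[]]][[][][[]][[]][][]][[][][][][][]]': depth seq [1 0 1 2 3 2 1 0 1 2 1 2 1 2 3 2 1 2 3 2 1 2 1 2 1 0 1 2 1 2 1 2 1 2 1 2 1 2 1 0]
  -> pairs=20 depth=3 groups=4 -> no
String 4 '[][][][[]][[][[][][[][]][]]][[]][[][]]': depth seq [1 0 1 0 1 0 1 2 1 0 1 2 1 2 3 2 3 2 3 4 3 4 3 2 3 2 1 0 1 2 1 0 1 2 1 2 1 0]
  -> pairs=19 depth=4 groups=7 -> no

Answer: no yes no no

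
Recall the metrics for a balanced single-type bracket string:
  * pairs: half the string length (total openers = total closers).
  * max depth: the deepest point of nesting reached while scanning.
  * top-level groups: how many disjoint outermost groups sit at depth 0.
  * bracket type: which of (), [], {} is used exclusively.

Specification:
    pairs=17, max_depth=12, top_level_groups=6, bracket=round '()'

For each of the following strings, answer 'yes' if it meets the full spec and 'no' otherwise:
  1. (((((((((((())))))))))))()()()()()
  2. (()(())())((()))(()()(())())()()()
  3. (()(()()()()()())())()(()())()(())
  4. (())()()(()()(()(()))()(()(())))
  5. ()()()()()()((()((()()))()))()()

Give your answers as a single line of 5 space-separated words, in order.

String 1 '(((((((((((())))))))))))()()()()()': depth seq [1 2 3 4 5 6 7 8 9 10 11 12 11 10 9 8 7 6 5 4 3 2 1 0 1 0 1 0 1 0 1 0 1 0]
  -> pairs=17 depth=12 groups=6 -> yes
String 2 '(()(())())((()))(()()(())())()()()': depth seq [1 2 1 2 3 2 1 2 1 0 1 2 3 2 1 0 1 2 1 2 1 2 3 2 1 2 1 0 1 0 1 0 1 0]
  -> pairs=17 depth=3 groups=6 -> no
String 3 '(()(()()()()()())())()(()())()(())': depth seq [1 2 1 2 3 2 3 2 3 2 3 2 3 2 3 2 1 2 1 0 1 0 1 2 1 2 1 0 1 0 1 2 1 0]
  -> pairs=17 depth=3 groups=5 -> no
String 4 '(())()()(()()(()(()))()(()(())))': depth seq [1 2 1 0 1 0 1 0 1 2 1 2 1 2 3 2 3 4 3 2 1 2 1 2 3 2 3 4 3 2 1 0]
  -> pairs=16 depth=4 groups=4 -> no
String 5 '()()()()()()((()((()()))()))()()': depth seq [1 0 1 0 1 0 1 0 1 0 1 0 1 2 3 2 3 4 5 4 5 4 3 2 3 2 1 0 1 0 1 0]
  -> pairs=16 depth=5 groups=9 -> no

Answer: yes no no no no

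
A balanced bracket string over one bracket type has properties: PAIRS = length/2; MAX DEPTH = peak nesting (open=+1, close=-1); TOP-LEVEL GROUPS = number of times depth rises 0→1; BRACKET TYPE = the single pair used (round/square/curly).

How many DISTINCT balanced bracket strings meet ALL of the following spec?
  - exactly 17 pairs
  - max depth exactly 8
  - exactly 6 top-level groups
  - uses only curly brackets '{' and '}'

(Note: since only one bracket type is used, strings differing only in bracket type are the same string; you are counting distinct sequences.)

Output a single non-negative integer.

Spec: pairs=17 depth=8 groups=6
Count(depth <= 8) = 4588110
Count(depth <= 7) = 4529304
Count(depth == 8) = 4588110 - 4529304 = 58806

Answer: 58806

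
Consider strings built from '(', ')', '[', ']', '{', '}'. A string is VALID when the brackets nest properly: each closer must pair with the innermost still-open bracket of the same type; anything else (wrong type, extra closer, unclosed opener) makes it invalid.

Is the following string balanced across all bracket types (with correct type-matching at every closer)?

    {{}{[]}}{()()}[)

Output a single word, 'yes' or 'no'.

Answer: no

Derivation:
pos 0: push '{'; stack = {
pos 1: push '{'; stack = {{
pos 2: '}' matches '{'; pop; stack = {
pos 3: push '{'; stack = {{
pos 4: push '['; stack = {{[
pos 5: ']' matches '['; pop; stack = {{
pos 6: '}' matches '{'; pop; stack = {
pos 7: '}' matches '{'; pop; stack = (empty)
pos 8: push '{'; stack = {
pos 9: push '('; stack = {(
pos 10: ')' matches '('; pop; stack = {
pos 11: push '('; stack = {(
pos 12: ')' matches '('; pop; stack = {
pos 13: '}' matches '{'; pop; stack = (empty)
pos 14: push '['; stack = [
pos 15: saw closer ')' but top of stack is '[' (expected ']') → INVALID
Verdict: type mismatch at position 15: ')' closes '[' → no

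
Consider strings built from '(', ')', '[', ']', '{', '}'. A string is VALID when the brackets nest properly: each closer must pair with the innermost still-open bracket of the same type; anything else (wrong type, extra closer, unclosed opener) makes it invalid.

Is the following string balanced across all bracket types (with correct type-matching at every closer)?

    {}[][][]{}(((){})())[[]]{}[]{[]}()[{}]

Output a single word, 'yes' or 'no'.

pos 0: push '{'; stack = {
pos 1: '}' matches '{'; pop; stack = (empty)
pos 2: push '['; stack = [
pos 3: ']' matches '['; pop; stack = (empty)
pos 4: push '['; stack = [
pos 5: ']' matches '['; pop; stack = (empty)
pos 6: push '['; stack = [
pos 7: ']' matches '['; pop; stack = (empty)
pos 8: push '{'; stack = {
pos 9: '}' matches '{'; pop; stack = (empty)
pos 10: push '('; stack = (
pos 11: push '('; stack = ((
pos 12: push '('; stack = (((
pos 13: ')' matches '('; pop; stack = ((
pos 14: push '{'; stack = (({
pos 15: '}' matches '{'; pop; stack = ((
pos 16: ')' matches '('; pop; stack = (
pos 17: push '('; stack = ((
pos 18: ')' matches '('; pop; stack = (
pos 19: ')' matches '('; pop; stack = (empty)
pos 20: push '['; stack = [
pos 21: push '['; stack = [[
pos 22: ']' matches '['; pop; stack = [
pos 23: ']' matches '['; pop; stack = (empty)
pos 24: push '{'; stack = {
pos 25: '}' matches '{'; pop; stack = (empty)
pos 26: push '['; stack = [
pos 27: ']' matches '['; pop; stack = (empty)
pos 28: push '{'; stack = {
pos 29: push '['; stack = {[
pos 30: ']' matches '['; pop; stack = {
pos 31: '}' matches '{'; pop; stack = (empty)
pos 32: push '('; stack = (
pos 33: ')' matches '('; pop; stack = (empty)
pos 34: push '['; stack = [
pos 35: push '{'; stack = [{
pos 36: '}' matches '{'; pop; stack = [
pos 37: ']' matches '['; pop; stack = (empty)
end: stack empty → VALID
Verdict: properly nested → yes

Answer: yes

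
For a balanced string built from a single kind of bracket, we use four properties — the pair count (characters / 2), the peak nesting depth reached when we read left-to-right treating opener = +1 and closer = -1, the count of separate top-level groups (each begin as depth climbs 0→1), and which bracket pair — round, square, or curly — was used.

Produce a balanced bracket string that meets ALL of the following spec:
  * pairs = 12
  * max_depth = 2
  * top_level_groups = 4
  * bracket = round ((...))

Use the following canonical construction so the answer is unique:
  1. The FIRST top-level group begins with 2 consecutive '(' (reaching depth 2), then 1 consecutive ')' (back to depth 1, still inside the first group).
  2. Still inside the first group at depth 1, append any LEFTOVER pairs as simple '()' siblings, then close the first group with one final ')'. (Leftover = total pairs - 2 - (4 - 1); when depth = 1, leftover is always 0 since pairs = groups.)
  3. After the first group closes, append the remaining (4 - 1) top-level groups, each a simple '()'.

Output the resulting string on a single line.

Answer: (()()()()()()()())()()()

Derivation:
Spec: pairs=12 depth=2 groups=4
Leftover pairs = 12 - 2 - (4-1) = 7
First group: deep chain of depth 2 + 7 sibling pairs
Remaining 3 groups: simple '()' each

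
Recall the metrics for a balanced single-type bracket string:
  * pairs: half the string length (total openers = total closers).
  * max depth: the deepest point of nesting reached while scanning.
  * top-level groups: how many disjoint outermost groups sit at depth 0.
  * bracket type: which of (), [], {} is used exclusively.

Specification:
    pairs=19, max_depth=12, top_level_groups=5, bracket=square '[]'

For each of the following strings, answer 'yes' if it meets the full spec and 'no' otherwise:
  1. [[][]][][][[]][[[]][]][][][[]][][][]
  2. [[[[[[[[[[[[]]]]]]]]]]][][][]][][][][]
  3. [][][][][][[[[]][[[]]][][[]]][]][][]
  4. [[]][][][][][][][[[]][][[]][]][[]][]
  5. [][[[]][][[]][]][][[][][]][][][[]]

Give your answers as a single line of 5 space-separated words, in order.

Answer: no yes no no no

Derivation:
String 1 '[[][]][][][[]][[[]][]][][][[]][][][]': depth seq [1 2 1 2 1 0 1 0 1 0 1 2 1 0 1 2 3 2 1 2 1 0 1 0 1 0 1 2 1 0 1 0 1 0 1 0]
  -> pairs=18 depth=3 groups=11 -> no
String 2 '[[[[[[[[[[[[]]]]]]]]]]][][][]][][][][]': depth seq [1 2 3 4 5 6 7 8 9 10 11 12 11 10 9 8 7 6 5 4 3 2 1 2 1 2 1 2 1 0 1 0 1 0 1 0 1 0]
  -> pairs=19 depth=12 groups=5 -> yes
String 3 '[][][][][][[[[]][[[]]][][[]]][]][][]': depth seq [1 0 1 0 1 0 1 0 1 0 1 2 3 4 3 2 3 4 5 4 3 2 3 2 3 4 3 2 1 2 1 0 1 0 1 0]
  -> pairs=18 depth=5 groups=8 -> no
String 4 '[[]][][][][][][][[[]][][[]][]][[]][]': depth seq [1 2 1 0 1 0 1 0 1 0 1 0 1 0 1 0 1 2 3 2 1 2 1 2 3 2 1 2 1 0 1 2 1 0 1 0]
  -> pairs=18 depth=3 groups=10 -> no
String 5 '[][[[]][][[]][]][][[][][]][][][[]]': depth seq [1 0 1 2 3 2 1 2 1 2 3 2 1 2 1 0 1 0 1 2 1 2 1 2 1 0 1 0 1 0 1 2 1 0]
  -> pairs=17 depth=3 groups=7 -> no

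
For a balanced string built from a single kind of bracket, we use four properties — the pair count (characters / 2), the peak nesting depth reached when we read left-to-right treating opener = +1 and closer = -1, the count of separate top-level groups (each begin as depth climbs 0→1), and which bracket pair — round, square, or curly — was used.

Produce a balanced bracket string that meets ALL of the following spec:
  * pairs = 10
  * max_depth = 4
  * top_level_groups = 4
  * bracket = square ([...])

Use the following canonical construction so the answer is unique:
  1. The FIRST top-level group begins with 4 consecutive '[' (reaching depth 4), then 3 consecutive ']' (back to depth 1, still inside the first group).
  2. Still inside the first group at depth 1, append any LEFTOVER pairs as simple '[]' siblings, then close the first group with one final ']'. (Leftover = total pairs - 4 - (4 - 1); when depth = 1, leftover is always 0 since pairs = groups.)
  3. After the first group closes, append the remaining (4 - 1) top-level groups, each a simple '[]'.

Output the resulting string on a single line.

Answer: [[[[]]][][][]][][][]

Derivation:
Spec: pairs=10 depth=4 groups=4
Leftover pairs = 10 - 4 - (4-1) = 3
First group: deep chain of depth 4 + 3 sibling pairs
Remaining 3 groups: simple '[]' each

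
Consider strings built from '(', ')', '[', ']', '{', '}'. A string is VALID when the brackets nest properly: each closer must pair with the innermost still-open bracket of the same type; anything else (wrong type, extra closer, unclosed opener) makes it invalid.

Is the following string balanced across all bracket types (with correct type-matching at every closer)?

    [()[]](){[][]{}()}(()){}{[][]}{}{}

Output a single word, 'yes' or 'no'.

Answer: yes

Derivation:
pos 0: push '['; stack = [
pos 1: push '('; stack = [(
pos 2: ')' matches '('; pop; stack = [
pos 3: push '['; stack = [[
pos 4: ']' matches '['; pop; stack = [
pos 5: ']' matches '['; pop; stack = (empty)
pos 6: push '('; stack = (
pos 7: ')' matches '('; pop; stack = (empty)
pos 8: push '{'; stack = {
pos 9: push '['; stack = {[
pos 10: ']' matches '['; pop; stack = {
pos 11: push '['; stack = {[
pos 12: ']' matches '['; pop; stack = {
pos 13: push '{'; stack = {{
pos 14: '}' matches '{'; pop; stack = {
pos 15: push '('; stack = {(
pos 16: ')' matches '('; pop; stack = {
pos 17: '}' matches '{'; pop; stack = (empty)
pos 18: push '('; stack = (
pos 19: push '('; stack = ((
pos 20: ')' matches '('; pop; stack = (
pos 21: ')' matches '('; pop; stack = (empty)
pos 22: push '{'; stack = {
pos 23: '}' matches '{'; pop; stack = (empty)
pos 24: push '{'; stack = {
pos 25: push '['; stack = {[
pos 26: ']' matches '['; pop; stack = {
pos 27: push '['; stack = {[
pos 28: ']' matches '['; pop; stack = {
pos 29: '}' matches '{'; pop; stack = (empty)
pos 30: push '{'; stack = {
pos 31: '}' matches '{'; pop; stack = (empty)
pos 32: push '{'; stack = {
pos 33: '}' matches '{'; pop; stack = (empty)
end: stack empty → VALID
Verdict: properly nested → yes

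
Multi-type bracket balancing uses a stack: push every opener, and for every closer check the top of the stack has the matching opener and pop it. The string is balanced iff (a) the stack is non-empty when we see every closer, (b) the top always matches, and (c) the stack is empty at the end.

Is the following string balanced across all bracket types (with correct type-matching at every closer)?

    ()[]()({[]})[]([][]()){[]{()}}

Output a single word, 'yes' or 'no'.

pos 0: push '('; stack = (
pos 1: ')' matches '('; pop; stack = (empty)
pos 2: push '['; stack = [
pos 3: ']' matches '['; pop; stack = (empty)
pos 4: push '('; stack = (
pos 5: ')' matches '('; pop; stack = (empty)
pos 6: push '('; stack = (
pos 7: push '{'; stack = ({
pos 8: push '['; stack = ({[
pos 9: ']' matches '['; pop; stack = ({
pos 10: '}' matches '{'; pop; stack = (
pos 11: ')' matches '('; pop; stack = (empty)
pos 12: push '['; stack = [
pos 13: ']' matches '['; pop; stack = (empty)
pos 14: push '('; stack = (
pos 15: push '['; stack = ([
pos 16: ']' matches '['; pop; stack = (
pos 17: push '['; stack = ([
pos 18: ']' matches '['; pop; stack = (
pos 19: push '('; stack = ((
pos 20: ')' matches '('; pop; stack = (
pos 21: ')' matches '('; pop; stack = (empty)
pos 22: push '{'; stack = {
pos 23: push '['; stack = {[
pos 24: ']' matches '['; pop; stack = {
pos 25: push '{'; stack = {{
pos 26: push '('; stack = {{(
pos 27: ')' matches '('; pop; stack = {{
pos 28: '}' matches '{'; pop; stack = {
pos 29: '}' matches '{'; pop; stack = (empty)
end: stack empty → VALID
Verdict: properly nested → yes

Answer: yes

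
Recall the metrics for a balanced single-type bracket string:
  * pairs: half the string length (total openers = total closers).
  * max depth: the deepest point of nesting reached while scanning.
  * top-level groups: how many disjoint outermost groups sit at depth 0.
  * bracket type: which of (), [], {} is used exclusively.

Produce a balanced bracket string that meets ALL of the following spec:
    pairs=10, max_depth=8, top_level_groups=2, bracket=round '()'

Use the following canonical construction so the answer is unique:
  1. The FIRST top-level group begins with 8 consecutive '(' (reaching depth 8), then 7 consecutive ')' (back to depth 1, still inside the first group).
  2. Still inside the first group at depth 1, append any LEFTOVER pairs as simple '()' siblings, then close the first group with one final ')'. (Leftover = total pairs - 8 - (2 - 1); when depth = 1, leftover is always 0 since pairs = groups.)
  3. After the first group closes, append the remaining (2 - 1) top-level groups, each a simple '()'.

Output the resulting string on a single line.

Answer: (((((((()))))))())()

Derivation:
Spec: pairs=10 depth=8 groups=2
Leftover pairs = 10 - 8 - (2-1) = 1
First group: deep chain of depth 8 + 1 sibling pairs
Remaining 1 groups: simple '()' each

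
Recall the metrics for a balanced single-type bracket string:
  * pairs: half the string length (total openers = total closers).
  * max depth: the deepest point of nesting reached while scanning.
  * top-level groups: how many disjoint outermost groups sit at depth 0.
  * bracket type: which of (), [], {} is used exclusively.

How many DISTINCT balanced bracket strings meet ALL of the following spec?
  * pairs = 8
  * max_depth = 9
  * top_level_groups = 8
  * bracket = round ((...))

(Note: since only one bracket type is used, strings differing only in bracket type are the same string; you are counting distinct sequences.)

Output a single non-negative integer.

Answer: 0

Derivation:
Spec: pairs=8 depth=9 groups=8
Count(depth <= 9) = 1
Count(depth <= 8) = 1
Count(depth == 9) = 1 - 1 = 0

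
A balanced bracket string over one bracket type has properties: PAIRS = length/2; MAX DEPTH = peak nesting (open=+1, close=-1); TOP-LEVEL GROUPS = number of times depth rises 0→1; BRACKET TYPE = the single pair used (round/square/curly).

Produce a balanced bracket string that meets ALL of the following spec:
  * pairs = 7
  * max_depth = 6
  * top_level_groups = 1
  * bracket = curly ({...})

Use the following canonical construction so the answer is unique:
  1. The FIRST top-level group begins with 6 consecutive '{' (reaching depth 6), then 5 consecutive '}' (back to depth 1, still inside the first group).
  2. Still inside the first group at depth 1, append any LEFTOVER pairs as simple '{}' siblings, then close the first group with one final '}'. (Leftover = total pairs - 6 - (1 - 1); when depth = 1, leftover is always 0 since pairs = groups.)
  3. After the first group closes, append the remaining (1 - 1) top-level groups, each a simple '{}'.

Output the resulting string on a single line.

Answer: {{{{{{}}}}}{}}

Derivation:
Spec: pairs=7 depth=6 groups=1
Leftover pairs = 7 - 6 - (1-1) = 1
First group: deep chain of depth 6 + 1 sibling pairs
Remaining 0 groups: simple '{}' each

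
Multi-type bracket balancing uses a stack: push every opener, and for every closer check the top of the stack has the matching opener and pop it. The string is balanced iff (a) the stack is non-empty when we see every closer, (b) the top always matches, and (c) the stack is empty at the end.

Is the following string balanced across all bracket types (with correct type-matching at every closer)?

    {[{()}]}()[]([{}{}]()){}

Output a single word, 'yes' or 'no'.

Answer: yes

Derivation:
pos 0: push '{'; stack = {
pos 1: push '['; stack = {[
pos 2: push '{'; stack = {[{
pos 3: push '('; stack = {[{(
pos 4: ')' matches '('; pop; stack = {[{
pos 5: '}' matches '{'; pop; stack = {[
pos 6: ']' matches '['; pop; stack = {
pos 7: '}' matches '{'; pop; stack = (empty)
pos 8: push '('; stack = (
pos 9: ')' matches '('; pop; stack = (empty)
pos 10: push '['; stack = [
pos 11: ']' matches '['; pop; stack = (empty)
pos 12: push '('; stack = (
pos 13: push '['; stack = ([
pos 14: push '{'; stack = ([{
pos 15: '}' matches '{'; pop; stack = ([
pos 16: push '{'; stack = ([{
pos 17: '}' matches '{'; pop; stack = ([
pos 18: ']' matches '['; pop; stack = (
pos 19: push '('; stack = ((
pos 20: ')' matches '('; pop; stack = (
pos 21: ')' matches '('; pop; stack = (empty)
pos 22: push '{'; stack = {
pos 23: '}' matches '{'; pop; stack = (empty)
end: stack empty → VALID
Verdict: properly nested → yes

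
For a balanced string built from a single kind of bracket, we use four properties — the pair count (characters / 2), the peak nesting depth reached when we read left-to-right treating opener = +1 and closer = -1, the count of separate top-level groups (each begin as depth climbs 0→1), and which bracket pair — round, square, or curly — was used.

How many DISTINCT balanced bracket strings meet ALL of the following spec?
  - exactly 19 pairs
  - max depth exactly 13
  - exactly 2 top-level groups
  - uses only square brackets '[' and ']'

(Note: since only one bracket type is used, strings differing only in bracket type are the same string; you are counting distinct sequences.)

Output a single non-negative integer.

Answer: 373184

Derivation:
Spec: pairs=19 depth=13 groups=2
Count(depth <= 13) = 477558970
Count(depth <= 12) = 477185786
Count(depth == 13) = 477558970 - 477185786 = 373184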